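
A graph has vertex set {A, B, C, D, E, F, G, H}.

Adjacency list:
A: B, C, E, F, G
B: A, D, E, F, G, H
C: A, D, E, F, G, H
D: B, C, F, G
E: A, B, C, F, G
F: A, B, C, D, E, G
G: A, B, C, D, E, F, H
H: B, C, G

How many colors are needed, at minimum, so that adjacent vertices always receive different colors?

A, C, E, F, G form a clique, so at least 5 colors are needed.
A valid assignment using 5 colors: A=5, B=2, C=2, D=4, E=4, F=3, G=1, H=3. No two adjacent vertices share a color.

5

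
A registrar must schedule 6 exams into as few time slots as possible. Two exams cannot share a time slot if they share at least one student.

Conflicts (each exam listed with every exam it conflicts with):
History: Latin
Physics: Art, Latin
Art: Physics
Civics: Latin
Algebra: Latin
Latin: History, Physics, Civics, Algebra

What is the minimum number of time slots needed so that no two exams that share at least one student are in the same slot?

Civics and Latin conflict, so at least 2 time slots are needed.
2 time slots suffice: time slot 1 → {Art, Latin}; time slot 2 → {History, Physics, Civics, Algebra}. Each listed conflict is separated.

2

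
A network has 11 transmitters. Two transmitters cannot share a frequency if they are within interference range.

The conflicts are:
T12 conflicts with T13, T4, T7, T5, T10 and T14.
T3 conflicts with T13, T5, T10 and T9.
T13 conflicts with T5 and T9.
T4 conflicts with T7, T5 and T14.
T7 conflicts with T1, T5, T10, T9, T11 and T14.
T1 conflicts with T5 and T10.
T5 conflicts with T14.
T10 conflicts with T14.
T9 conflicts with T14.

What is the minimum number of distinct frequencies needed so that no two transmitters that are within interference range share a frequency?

T12, T4, T7, T5, T14 are mutually in conflict, so at least 5 frequencies are needed.
5 frequencies suffice: T12=3, T3=3, T13=1, T4=5, T7=1, T1=3, T5=2, T10=2, T9=2, T11=2, T14=4. Each listed conflict is separated.

5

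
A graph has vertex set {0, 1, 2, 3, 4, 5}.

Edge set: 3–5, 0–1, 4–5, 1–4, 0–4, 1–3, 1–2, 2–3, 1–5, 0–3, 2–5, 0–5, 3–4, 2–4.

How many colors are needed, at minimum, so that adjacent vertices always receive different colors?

5

1, 2, 3, 4, 5 are pairwise adjacent (a clique of size 5), so at least 5 colors are needed.
5 colors suffice: color red → {5}; color blue → {1}; color green → {3}; color yellow → {4}; color purple → {0, 2}. No two adjacent vertices share a color.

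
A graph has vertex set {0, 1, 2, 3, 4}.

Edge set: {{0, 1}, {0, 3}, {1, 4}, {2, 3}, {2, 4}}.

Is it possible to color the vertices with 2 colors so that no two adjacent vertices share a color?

No

The cycle 0-3-2-4-1-0 has odd length 5, so it cannot be 2-colored; at least 3 colors are needed.
So 2 colors are not enough.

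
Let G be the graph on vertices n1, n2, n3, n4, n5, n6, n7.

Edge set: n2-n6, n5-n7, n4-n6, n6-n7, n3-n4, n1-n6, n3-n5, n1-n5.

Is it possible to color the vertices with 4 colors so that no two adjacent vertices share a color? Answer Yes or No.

Yes

The chromatic number is 3. The cycle n3-n4-n6-n7-n5-n3 has odd length 5, so it cannot be 2-colored; at least 3 colors are needed.
3 colors suffice: color 1 → {n5, n6}; color 2 → {n1, n2, n4, n7}; color 3 → {n3}.
Since 4 ≥ 3, a proper 4-coloring certainly exists.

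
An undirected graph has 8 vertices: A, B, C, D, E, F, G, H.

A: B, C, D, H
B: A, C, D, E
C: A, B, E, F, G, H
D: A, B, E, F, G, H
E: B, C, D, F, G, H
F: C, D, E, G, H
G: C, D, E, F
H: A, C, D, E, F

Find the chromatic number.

4

D, E, F, G form a clique, so at least 4 colors are needed.
4 colors suffice: color 1 → {C, D}; color 2 → {A, E}; color 3 → {B, G, H}; color 4 → {F}. Each edge has distinct colors on its endpoints.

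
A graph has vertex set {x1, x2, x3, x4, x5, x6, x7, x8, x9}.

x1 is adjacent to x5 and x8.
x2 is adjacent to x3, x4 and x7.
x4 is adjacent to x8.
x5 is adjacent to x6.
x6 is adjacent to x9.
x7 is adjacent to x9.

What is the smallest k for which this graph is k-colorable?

2

x6 and x9 are adjacent, so at least 2 colors are needed.
2 colors suffice: color red → {x2, x5, x8, x9}; color blue → {x1, x3, x4, x6, x7}. Every edge joins two different colors.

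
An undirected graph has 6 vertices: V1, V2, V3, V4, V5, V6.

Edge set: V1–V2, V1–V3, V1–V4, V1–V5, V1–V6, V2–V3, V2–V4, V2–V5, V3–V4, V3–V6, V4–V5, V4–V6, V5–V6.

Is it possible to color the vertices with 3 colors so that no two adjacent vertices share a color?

V1, V3, V4, V6 are pairwise adjacent (a clique of size 4), so at least 4 colors are needed.
So 3 colors are not enough.

No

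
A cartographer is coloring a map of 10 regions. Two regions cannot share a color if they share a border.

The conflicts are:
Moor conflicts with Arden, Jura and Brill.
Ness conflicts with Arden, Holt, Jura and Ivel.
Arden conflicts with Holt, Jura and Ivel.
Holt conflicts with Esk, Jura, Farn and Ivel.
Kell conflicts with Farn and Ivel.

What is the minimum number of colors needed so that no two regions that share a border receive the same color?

4

Ness, Arden, Holt, Ivel are mutually in conflict, so at least 4 colors are needed.
One proper 4-coloring: Moor=1, Ness=4, Arden=2, Holt=1, Kell=1, Esk=2, Jura=3, Farn=2, Brill=2, Ivel=3. Every pair that conflicts lands in different colors.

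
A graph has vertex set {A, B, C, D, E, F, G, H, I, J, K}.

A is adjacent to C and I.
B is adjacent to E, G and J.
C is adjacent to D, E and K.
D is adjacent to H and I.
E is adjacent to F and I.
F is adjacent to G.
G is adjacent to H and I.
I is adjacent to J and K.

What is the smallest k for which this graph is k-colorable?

D and I are adjacent, so at least 2 colors are needed.
A valid assignment using 2 colors: A=2, B=1, C=1, D=2, E=2, F=1, G=2, H=1, I=1, J=2, K=2. Every edge joins two different colors.

2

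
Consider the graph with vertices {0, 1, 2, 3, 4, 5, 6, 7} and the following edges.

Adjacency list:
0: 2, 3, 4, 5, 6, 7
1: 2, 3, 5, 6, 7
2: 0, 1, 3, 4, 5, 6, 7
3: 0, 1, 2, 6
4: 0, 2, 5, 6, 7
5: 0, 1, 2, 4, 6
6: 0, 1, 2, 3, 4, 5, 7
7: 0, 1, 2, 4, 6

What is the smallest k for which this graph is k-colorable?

0, 2, 4, 5, 6 are pairwise adjacent (a clique of size 5), so at least 5 colors are needed.
One proper 5-coloring: 0=c, 1=c, 2=b, 3=d, 4=d, 5=e, 6=a, 7=e. Each edge has distinct colors on its endpoints.

5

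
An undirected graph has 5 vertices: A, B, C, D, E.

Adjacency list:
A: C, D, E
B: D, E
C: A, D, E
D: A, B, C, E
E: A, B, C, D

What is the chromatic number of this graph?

A, C, D, E form a clique, so at least 4 colors are needed.
4 colors suffice: A=4, B=3, C=3, D=2, E=1. Each edge has distinct colors on its endpoints.

4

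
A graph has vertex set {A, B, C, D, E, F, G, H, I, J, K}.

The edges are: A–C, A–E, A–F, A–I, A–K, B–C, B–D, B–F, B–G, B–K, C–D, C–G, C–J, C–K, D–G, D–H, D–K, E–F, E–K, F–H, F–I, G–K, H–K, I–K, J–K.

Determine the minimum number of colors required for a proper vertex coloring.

B, C, D, G, K are mutually adjacent (a clique of size 5), so at least 5 colors are needed.
5 colors suffice: color 1 → {F, K}; color 2 → {C, E, H, I}; color 3 → {A, D, J}; color 4 → {B}; color 5 → {G}. No two adjacent vertices share a color.

5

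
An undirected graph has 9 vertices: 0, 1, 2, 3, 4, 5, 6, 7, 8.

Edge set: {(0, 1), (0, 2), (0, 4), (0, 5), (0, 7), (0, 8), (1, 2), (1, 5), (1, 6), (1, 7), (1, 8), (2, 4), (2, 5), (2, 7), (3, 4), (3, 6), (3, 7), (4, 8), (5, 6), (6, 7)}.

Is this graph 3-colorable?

No

0, 1, 2, 5 form a clique, so at least 4 colors are needed.
So 3 colors are not enough.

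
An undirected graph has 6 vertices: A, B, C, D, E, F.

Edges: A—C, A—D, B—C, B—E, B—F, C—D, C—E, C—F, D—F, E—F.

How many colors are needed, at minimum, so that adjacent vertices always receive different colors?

B, C, E, F are mutually adjacent (a clique of size 4), so at least 4 colors are needed.
4 colors suffice: color 1 → {C}; color 2 → {A, F}; color 3 → {D, E}; color 4 → {B}. Every edge joins two different colors.

4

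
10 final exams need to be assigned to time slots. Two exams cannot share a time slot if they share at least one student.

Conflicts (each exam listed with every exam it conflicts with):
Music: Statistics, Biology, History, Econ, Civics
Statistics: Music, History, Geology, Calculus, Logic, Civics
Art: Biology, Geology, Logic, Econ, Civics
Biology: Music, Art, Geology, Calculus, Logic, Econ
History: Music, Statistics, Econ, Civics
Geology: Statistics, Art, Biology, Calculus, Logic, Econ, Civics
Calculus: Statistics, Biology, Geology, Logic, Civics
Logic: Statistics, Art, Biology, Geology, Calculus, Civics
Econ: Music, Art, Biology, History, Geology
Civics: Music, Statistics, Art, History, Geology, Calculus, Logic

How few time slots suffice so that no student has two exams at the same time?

5

Statistics, Geology, Calculus, Logic, Civics all conflict with each other, so at least 5 time slots are needed.
5 time slots suffice: time slot 1 → {Biology, Civics}; time slot 2 → {Music, Geology}; time slot 3 → {Statistics, Econ}; time slot 4 → {History, Logic}; time slot 5 → {Art, Calculus}. Each listed conflict is separated.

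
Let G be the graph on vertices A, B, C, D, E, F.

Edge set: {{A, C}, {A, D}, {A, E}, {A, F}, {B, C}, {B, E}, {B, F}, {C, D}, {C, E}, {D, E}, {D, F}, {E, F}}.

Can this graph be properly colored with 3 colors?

A, D, E, F are mutually adjacent (a clique of size 4), so at least 4 colors are needed.
So 3 colors are not enough.

No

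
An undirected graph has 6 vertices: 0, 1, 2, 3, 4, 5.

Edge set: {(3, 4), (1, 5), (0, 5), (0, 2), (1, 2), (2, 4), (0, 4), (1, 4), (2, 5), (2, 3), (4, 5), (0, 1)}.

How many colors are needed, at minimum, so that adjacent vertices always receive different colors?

0, 1, 2, 4, 5 are pairwise adjacent (a clique of size 5), so at least 5 colors are needed.
5 colors suffice: 0=green, 1=purple, 2=blue, 3=green, 4=red, 5=yellow. Each edge has distinct colors on its endpoints.

5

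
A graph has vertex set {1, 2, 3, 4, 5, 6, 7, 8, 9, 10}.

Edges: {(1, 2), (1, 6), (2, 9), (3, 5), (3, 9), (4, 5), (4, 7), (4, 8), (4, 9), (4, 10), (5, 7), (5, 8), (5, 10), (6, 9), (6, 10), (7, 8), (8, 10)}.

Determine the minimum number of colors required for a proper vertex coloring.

4, 5, 7, 8 form a clique, so at least 4 colors are needed.
One proper 4-coloring: 1=blue, 2=red, 3=red, 4=red, 5=blue, 6=red, 7=green, 8=yellow, 9=blue, 10=green. No two adjacent vertices share a color.

4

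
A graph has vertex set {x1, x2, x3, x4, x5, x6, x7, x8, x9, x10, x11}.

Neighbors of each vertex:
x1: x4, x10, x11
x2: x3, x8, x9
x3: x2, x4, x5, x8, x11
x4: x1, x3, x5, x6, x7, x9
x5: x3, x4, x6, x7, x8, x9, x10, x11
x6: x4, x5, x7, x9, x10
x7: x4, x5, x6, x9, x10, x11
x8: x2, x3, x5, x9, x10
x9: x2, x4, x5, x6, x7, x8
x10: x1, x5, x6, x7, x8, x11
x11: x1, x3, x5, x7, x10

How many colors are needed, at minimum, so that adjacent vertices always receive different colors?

x4, x5, x6, x7, x9 are pairwise adjacent (a clique of size 5), so at least 5 colors are needed.
5 colors suffice: x1=1, x2=1, x3=2, x4=3, x5=1, x6=5, x7=4, x8=3, x9=2, x10=2, x11=3. Each edge has distinct colors on its endpoints.

5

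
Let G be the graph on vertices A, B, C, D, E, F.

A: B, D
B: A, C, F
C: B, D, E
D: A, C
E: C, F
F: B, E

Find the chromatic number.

B and C are adjacent, so at least 2 colors are needed.
A valid assignment using 2 colors: A=1, B=2, C=1, D=2, E=2, F=1. No two adjacent vertices share a color.

2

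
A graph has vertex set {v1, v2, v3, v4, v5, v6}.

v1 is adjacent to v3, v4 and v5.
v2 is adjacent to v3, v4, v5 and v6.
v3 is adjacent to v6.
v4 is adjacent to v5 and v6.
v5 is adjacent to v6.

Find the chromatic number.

4

v2, v4, v5, v6 are pairwise adjacent (a clique of size 4), so at least 4 colors are needed.
4 colors suffice: v1=1, v2=1, v3=2, v4=4, v5=2, v6=3. No two adjacent vertices share a color.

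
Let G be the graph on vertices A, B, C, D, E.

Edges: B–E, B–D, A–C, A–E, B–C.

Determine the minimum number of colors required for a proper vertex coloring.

B and D are adjacent, so at least 2 colors are needed.
2 colors suffice: A=red, B=red, C=blue, D=blue, E=blue. No two adjacent vertices share a color.

2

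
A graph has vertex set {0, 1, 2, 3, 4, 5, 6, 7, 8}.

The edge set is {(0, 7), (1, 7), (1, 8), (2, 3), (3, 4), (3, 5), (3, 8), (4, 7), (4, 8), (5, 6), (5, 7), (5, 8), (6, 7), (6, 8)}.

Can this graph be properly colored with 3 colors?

The chromatic number is 3. 3, 5, 8 form a triangle, so at least 3 colors are needed.
3 colors suffice: color a → {2, 7, 8}; color b → {0, 1, 3, 6}; color c → {4, 5}.
That is already a proper 3-coloring.

Yes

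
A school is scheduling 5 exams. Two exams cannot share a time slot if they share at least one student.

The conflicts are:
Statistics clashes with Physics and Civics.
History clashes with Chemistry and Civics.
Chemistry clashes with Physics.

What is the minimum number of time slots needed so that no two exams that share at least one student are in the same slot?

The cycle Statistics-Physics-Chemistry-History-Civics-Statistics has odd length 5, so it cannot be 2-colored; at least 3 time slots are needed.
3 time slots suffice: time slot 1 → {Statistics, Chemistry}; time slot 2 → {History, Physics}; time slot 3 → {Civics}. Every pair that conflicts lands in different time slots.

3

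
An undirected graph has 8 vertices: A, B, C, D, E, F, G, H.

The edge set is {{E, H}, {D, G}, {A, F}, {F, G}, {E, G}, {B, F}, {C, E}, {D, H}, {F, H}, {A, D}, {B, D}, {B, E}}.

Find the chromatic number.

F and H are adjacent, so at least 2 colors are needed.
A valid assignment using 2 colors: A=blue, B=blue, C=blue, D=red, E=red, F=red, G=blue, H=blue. Each edge has distinct colors on its endpoints.

2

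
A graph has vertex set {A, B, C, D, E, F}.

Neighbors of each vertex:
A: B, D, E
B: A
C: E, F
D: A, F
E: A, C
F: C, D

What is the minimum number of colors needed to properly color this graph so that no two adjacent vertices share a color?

The cycle D-A-E-C-F-D has odd length 5, so it cannot be 2-colored; at least 3 colors are needed.
3 colors suffice: color 1 → {A, F}; color 2 → {B, D, E}; color 3 → {C}. Each edge has distinct colors on its endpoints.

3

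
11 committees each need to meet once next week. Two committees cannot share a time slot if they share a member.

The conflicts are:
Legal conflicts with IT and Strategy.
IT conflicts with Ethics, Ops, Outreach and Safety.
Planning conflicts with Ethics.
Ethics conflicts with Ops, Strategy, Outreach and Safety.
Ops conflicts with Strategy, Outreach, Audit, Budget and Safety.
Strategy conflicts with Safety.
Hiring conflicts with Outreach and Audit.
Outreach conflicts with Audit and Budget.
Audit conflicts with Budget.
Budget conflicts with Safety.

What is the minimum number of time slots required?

4

Ethics, Ops, Strategy, Safety all conflict with each other, so at least 4 time slots are needed.
4 time slots suffice: time slot 1 → {Legal, Planning, Ops, Hiring}; time slot 2 → {Ethics, Audit}; time slot 3 → {Outreach, Safety}; time slot 4 → {IT, Strategy, Budget}. Each listed conflict is separated.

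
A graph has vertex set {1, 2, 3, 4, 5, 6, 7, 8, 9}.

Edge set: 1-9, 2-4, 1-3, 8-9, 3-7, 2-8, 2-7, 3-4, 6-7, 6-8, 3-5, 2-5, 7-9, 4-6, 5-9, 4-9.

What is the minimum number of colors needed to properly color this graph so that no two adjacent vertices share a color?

2

4 and 6 are adjacent, so at least 2 colors are needed.
One proper 2-coloring: 1=blue, 2=red, 3=red, 4=blue, 5=blue, 6=red, 7=blue, 8=blue, 9=red. No two adjacent vertices share a color.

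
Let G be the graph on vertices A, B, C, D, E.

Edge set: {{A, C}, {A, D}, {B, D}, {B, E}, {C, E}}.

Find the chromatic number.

3

The cycle B-E-C-A-D-B has odd length 5, so it cannot be 2-colored; at least 3 colors are needed.
3 colors suffice: A=blue, B=green, C=red, D=red, E=blue. No two adjacent vertices share a color.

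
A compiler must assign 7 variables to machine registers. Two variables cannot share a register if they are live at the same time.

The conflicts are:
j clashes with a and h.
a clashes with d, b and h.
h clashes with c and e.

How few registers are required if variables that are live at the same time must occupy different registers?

j, a, h are mutually in conflict, so at least 3 registers are needed.
3 registers suffice: register 1 → {a, c, e}; register 2 → {d, b, h}; register 3 → {j}. Every pair that conflicts lands in different registers.

3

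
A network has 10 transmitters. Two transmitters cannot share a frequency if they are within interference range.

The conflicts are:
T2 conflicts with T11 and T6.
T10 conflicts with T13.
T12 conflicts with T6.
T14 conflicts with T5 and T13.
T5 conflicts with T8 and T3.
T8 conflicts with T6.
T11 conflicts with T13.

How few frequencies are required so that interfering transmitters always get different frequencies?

The cycle T13-T14-T5-T8-T6-T2-T11-T13 has odd length 7, so it cannot be 2-colored; at least 3 frequencies are needed.
Using 3 frequencies: T2=3, T10=2, T12=2, T14=2, T5=1, T8=2, T11=2, T13=1, T6=1, T3=2. No two conflicting transmitters share a frequency.

3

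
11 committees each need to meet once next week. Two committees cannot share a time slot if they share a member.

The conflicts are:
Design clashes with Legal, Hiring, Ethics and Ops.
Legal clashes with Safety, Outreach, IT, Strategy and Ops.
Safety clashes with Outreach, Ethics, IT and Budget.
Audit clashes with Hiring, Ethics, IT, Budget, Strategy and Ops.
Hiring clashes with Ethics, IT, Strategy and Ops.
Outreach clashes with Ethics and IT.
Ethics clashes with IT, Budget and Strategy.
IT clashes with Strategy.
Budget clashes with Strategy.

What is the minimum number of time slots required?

5

Audit, Hiring, Ethics, IT, Strategy pairwise conflict, so at least 5 time slots are needed.
5 time slots suffice: Design=2, Legal=1, Safety=3, Audit=3, Hiring=5, Outreach=4, Ethics=1, IT=2, Budget=2, Strategy=4, Ops=4. Every pair that conflicts lands in different time slots.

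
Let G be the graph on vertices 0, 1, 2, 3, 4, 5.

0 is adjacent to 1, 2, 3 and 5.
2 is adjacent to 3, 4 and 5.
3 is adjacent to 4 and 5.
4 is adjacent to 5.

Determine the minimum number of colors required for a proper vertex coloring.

4

2, 3, 4, 5 are mutually adjacent (a clique of size 4), so at least 4 colors are needed.
One proper 4-coloring: 0=c, 1=a, 2=b, 3=d, 4=c, 5=a. Each edge has distinct colors on its endpoints.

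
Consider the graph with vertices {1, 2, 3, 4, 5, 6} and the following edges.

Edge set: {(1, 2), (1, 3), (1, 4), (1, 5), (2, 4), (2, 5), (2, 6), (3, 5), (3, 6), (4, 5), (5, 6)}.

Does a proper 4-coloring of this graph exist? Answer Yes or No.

The chromatic number is 4. 1, 2, 4, 5 are mutually adjacent (a clique of size 4), so at least 4 colors are needed.
4 colors suffice: 1=green, 2=blue, 3=blue, 4=yellow, 5=red, 6=green.
That is already a proper 4-coloring.

Yes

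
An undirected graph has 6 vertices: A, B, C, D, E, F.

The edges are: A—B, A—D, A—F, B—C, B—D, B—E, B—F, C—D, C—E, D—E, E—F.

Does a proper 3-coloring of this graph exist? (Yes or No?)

B, C, D, E are pairwise adjacent (a clique of size 4), so at least 4 colors are needed.
So 3 colors are not enough.

No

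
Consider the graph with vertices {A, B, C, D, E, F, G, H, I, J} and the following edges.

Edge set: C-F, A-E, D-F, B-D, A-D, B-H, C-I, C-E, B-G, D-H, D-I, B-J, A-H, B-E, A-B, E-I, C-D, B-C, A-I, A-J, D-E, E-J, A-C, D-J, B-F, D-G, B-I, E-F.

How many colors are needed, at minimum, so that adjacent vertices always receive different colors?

6

A, B, C, D, E, I are pairwise adjacent (a clique of size 6), so at least 6 colors are needed.
6 colors suffice: color 1 → {B}; color 2 → {D}; color 3 → {A, F, G}; color 4 → {E, H}; color 5 → {C, J}; color 6 → {I}. No two adjacent vertices share a color.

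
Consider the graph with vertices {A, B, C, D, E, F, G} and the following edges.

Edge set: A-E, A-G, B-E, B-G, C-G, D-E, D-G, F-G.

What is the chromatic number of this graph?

2

A and E are adjacent, so at least 2 colors are needed.
2 colors suffice: color 1 → {E, G}; color 2 → {A, B, C, D, F}. Every edge joins two different colors.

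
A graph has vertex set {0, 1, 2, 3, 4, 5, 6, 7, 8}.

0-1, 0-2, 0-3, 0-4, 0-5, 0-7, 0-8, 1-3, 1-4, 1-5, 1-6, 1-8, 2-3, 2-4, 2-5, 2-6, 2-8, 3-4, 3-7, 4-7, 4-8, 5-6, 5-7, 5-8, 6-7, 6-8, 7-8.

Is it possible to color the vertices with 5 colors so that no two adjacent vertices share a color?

Yes

The chromatic number is 4. 0, 4, 7, 8 are mutually adjacent (a clique of size 4), so at least 4 colors are needed.
4 colors suffice: color red → {0, 6}; color blue → {3, 8}; color green → {1, 2, 7}; color yellow → {4, 5}.
Since 5 ≥ 4, a proper 5-coloring certainly exists.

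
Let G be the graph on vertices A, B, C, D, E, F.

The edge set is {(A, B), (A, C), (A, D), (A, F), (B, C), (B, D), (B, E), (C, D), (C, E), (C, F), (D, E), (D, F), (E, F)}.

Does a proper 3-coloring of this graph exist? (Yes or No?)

No

B, C, D, E are mutually adjacent (a clique of size 4), so at least 4 colors are needed.
So 3 colors are not enough.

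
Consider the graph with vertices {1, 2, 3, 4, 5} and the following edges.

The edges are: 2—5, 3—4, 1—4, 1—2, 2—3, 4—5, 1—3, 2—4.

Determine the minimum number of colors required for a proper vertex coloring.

1, 2, 3, 4 are mutually adjacent (a clique of size 4), so at least 4 colors are needed.
4 colors suffice: color red → {4}; color blue → {2}; color green → {1, 5}; color yellow → {3}. Each edge has distinct colors on its endpoints.

4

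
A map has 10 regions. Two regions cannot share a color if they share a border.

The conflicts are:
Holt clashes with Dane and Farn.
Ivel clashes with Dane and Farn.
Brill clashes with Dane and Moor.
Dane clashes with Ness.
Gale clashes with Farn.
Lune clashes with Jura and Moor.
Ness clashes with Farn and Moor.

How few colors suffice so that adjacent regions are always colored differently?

2

Brill and Moor conflict, so at least 2 colors are needed.
A valid assignment using 2 colors: Holt=2, Ivel=2, Brill=2, Dane=1, Gale=2, Lune=2, Jura=1, Ness=2, Farn=1, Moor=1. No two conflicting regions share a color.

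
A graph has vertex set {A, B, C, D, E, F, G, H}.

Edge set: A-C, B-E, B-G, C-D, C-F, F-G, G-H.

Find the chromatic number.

G and H are adjacent, so at least 2 colors are needed.
One proper 2-coloring: A=blue, B=blue, C=red, D=blue, E=red, F=blue, G=red, H=blue. Each edge has distinct colors on its endpoints.

2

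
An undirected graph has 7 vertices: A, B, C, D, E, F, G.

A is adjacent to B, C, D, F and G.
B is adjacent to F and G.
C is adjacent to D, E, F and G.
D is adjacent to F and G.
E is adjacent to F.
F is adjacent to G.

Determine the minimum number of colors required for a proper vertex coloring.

A, C, D, F, G are pairwise adjacent (a clique of size 5), so at least 5 colors are needed.
5 colors suffice: color red → {F}; color blue → {A, E}; color green → {G}; color yellow → {B, C}; color purple → {D}. No two adjacent vertices share a color.

5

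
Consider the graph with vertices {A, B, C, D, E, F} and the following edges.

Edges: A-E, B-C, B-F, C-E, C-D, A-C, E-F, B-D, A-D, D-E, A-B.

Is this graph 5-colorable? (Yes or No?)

The chromatic number is 4. A, B, C, D form a clique, so at least 4 colors are needed.
One proper 4-coloring: A=1, B=3, C=4, D=2, E=3, F=1.
Since 5 ≥ 4, a proper 5-coloring certainly exists.

Yes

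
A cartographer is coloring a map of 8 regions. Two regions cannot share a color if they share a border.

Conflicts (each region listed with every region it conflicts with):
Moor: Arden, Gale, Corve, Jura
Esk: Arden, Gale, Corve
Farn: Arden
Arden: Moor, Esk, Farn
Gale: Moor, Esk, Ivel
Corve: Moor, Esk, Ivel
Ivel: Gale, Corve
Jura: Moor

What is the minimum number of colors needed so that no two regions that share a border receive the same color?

Esk and Arden conflict, so at least 2 colors are needed.
One proper 2-coloring: Moor=1, Esk=1, Farn=1, Arden=2, Gale=2, Corve=2, Ivel=1, Jura=2. Each listed conflict is separated.

2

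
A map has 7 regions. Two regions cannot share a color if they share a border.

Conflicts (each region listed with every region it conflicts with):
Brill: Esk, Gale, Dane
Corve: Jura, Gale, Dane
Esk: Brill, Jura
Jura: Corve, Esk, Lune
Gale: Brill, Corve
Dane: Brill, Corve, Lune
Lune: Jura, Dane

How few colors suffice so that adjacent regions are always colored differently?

3

The cycle Esk-Brill-Gale-Corve-Jura-Esk has odd length 5, so it cannot be 2-colored; at least 3 colors are needed.
A valid assignment using 3 colors: Brill=1, Corve=1, Esk=3, Jura=2, Gale=2, Dane=2, Lune=1. Every pair that conflicts lands in different colors.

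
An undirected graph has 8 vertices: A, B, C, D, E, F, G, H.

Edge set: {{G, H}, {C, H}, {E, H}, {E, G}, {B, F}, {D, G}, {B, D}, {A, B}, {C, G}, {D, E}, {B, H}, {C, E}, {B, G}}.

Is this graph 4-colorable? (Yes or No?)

Yes

The chromatic number is 4. C, E, G, H are mutually adjacent (a clique of size 4), so at least 4 colors are needed.
A valid assignment using 4 colors: A=1, B=2, C=4, D=3, E=2, F=1, G=1, H=3.
That is already a proper 4-coloring.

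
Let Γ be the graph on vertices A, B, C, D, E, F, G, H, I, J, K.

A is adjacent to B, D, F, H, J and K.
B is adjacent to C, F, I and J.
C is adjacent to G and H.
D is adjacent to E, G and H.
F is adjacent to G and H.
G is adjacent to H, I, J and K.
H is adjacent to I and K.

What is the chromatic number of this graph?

G, H, I form a triangle, so at least 3 colors are needed.
One proper 3-coloring: A=1, B=2, C=3, D=3, E=1, F=3, G=1, H=2, I=3, J=3, K=3. No two adjacent vertices share a color.

3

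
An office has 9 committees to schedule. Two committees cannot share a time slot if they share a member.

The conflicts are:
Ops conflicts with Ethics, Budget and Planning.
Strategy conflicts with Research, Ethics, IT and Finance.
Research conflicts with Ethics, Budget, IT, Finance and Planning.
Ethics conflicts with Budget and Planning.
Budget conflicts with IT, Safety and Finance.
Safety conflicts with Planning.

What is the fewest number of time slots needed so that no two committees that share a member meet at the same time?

Strategy, Research, IT pairwise conflict, so at least 3 time slots are needed.
3 time slots suffice: time slot 1 → {Strategy, Budget, Planning}; time slot 2 → {Ops, Research, Safety}; time slot 3 → {Ethics, IT, Finance}. No two conflicting committees share a time slot.

3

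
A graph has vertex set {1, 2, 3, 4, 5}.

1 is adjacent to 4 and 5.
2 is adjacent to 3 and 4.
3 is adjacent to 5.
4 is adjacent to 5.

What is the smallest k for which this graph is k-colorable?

1, 4, 5 are pairwise adjacent, so at least 3 colors are needed.
3 colors suffice: 1=green, 2=red, 3=blue, 4=blue, 5=red. Each edge has distinct colors on its endpoints.

3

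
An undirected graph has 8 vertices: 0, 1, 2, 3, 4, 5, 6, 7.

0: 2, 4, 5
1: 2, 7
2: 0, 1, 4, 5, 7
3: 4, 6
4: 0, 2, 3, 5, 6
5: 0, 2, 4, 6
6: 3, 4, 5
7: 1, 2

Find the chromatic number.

0, 2, 4, 5 form a clique, so at least 4 colors are needed.
One proper 4-coloring: 0=yellow, 1=green, 2=blue, 3=green, 4=red, 5=green, 6=blue, 7=red. Every edge joins two different colors.

4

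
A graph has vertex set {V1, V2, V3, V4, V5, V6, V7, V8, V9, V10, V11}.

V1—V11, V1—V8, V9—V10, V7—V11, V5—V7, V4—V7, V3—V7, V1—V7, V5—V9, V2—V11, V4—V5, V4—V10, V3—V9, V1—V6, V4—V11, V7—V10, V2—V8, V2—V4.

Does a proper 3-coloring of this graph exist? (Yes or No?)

The chromatic number is 3. V2, V4, V11 are mutually adjacent, so at least 3 colors are needed.
3 colors suffice: color 1 → {V2, V6, V7, V9}; color 2 → {V1, V3, V4}; color 3 → {V5, V8, V10, V11}.
That is already a proper 3-coloring.

Yes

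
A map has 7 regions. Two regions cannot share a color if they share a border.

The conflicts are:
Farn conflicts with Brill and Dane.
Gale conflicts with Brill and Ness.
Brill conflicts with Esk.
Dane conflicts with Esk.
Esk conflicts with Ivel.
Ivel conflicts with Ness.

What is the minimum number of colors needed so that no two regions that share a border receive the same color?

3

The cycle Esk-Ivel-Ness-Gale-Brill-Esk has odd length 5, so it cannot be 2-colored; at least 3 colors are needed.
One proper 3-coloring: Farn=2, Gale=2, Brill=1, Dane=1, Esk=2, Ivel=3, Ness=1. No two conflicting regions share a color.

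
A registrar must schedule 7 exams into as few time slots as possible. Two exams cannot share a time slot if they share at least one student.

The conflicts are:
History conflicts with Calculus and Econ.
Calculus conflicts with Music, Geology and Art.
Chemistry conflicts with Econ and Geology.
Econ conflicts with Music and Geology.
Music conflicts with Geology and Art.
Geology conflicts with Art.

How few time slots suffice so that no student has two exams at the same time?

Calculus, Music, Geology, Art pairwise conflict, so at least 4 time slots are needed.
4 time slots suffice: time slot 1 → {History, Geology}; time slot 2 → {Calculus, Econ}; time slot 3 → {Chemistry, Music}; time slot 4 → {Art}. No two conflicting exams share a time slot.

4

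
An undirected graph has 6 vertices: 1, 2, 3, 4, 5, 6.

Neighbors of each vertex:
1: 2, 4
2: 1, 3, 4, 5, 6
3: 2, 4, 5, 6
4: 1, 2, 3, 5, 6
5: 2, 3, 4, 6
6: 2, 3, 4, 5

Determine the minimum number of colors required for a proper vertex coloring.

2, 3, 4, 5, 6 form a clique, so at least 5 colors are needed.
5 colors suffice: color red → {4}; color blue → {2}; color green → {1, 3}; color yellow → {6}; color purple → {5}. Every edge joins two different colors.

5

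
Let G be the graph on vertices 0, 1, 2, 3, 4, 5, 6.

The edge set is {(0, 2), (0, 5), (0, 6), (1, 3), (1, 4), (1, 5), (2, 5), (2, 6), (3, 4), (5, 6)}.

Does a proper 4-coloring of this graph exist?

The chromatic number is 4. 0, 2, 5, 6 are pairwise adjacent (a clique of size 4), so at least 4 colors are needed.
4 colors suffice: color red → {3, 5}; color blue → {1, 6}; color green → {0, 4}; color yellow → {2}.
That is already a proper 4-coloring.

Yes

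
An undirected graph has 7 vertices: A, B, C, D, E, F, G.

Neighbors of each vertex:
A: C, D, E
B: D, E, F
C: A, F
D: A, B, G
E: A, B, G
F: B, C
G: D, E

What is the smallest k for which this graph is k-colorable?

The cycle A-E-B-F-C-A has odd length 5, so it cannot be 2-colored; at least 3 colors are needed.
A valid assignment using 3 colors: A=1, B=1, C=2, D=2, E=2, F=3, G=1. No two adjacent vertices share a color.

3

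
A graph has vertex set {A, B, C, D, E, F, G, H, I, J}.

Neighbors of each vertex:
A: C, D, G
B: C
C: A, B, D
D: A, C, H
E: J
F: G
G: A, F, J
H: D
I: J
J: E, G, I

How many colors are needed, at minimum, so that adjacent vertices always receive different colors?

3

A, C, D are mutually adjacent, so at least 3 colors are needed.
A valid assignment using 3 colors: A=1, B=1, C=3, D=2, E=2, F=1, G=2, H=1, I=2, J=1. No two adjacent vertices share a color.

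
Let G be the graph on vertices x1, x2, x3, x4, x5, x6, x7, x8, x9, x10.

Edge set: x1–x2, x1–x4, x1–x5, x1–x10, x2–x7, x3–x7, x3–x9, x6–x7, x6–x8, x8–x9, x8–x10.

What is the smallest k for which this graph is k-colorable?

The cycle x9-x3-x7-x6-x8-x9 has odd length 5, so it cannot be 2-colored; at least 3 colors are needed.
3 colors suffice: color R → {x1, x7, x8}; color B → {x2, x4, x5, x6, x9, x10}; color G → {x3}. Each edge has distinct colors on its endpoints.

3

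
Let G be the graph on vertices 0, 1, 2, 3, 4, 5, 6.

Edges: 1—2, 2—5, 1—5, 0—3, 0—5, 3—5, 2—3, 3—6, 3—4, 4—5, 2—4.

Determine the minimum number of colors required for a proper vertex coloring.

2, 3, 4, 5 are pairwise adjacent (a clique of size 4), so at least 4 colors are needed.
4 colors suffice: 0=green, 1=red, 2=green, 3=red, 4=yellow, 5=blue, 6=blue. Each edge has distinct colors on its endpoints.

4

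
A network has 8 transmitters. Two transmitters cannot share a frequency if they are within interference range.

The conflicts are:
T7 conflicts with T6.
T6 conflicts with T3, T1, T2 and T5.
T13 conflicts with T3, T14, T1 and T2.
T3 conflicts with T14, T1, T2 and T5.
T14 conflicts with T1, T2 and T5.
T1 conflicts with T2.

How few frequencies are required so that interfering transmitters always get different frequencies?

T13, T3, T14, T1, T2 pairwise conflict, so at least 5 frequencies are needed.
Using 5 frequencies: T7=1, T6=3, T13=5, T3=1, T14=3, T1=2, T2=4, T5=2. Each listed conflict is separated.

5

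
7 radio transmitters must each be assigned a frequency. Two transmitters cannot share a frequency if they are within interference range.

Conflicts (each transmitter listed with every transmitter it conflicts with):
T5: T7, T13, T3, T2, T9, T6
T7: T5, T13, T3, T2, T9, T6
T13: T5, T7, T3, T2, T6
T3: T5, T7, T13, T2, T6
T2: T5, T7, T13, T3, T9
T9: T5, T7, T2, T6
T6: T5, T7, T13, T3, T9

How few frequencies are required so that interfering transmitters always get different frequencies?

T5, T7, T13, T3, T2 pairwise conflict, so at least 5 frequencies are needed.
5 frequencies suffice: frequency 1 → {T7}; frequency 2 → {T5}; frequency 3 → {T2, T6}; frequency 4 → {T13, T9}; frequency 5 → {T3}. Each listed conflict is separated.

5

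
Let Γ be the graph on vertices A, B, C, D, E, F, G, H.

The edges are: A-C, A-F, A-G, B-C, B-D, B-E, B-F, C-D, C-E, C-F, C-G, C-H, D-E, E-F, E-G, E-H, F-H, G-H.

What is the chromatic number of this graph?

4

C, E, F, H form a clique, so at least 4 colors are needed.
A valid assignment using 4 colors: A=2, B=4, C=1, D=3, E=2, F=3, G=3, H=4. No two adjacent vertices share a color.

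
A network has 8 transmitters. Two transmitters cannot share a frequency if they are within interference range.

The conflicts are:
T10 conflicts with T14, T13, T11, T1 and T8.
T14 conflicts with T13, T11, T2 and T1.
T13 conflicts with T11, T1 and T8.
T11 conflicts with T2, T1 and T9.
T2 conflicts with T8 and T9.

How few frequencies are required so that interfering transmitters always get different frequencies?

5

T10, T14, T13, T11, T1 all conflict with each other, so at least 5 frequencies are needed.
5 frequencies suffice: T10=3, T14=4, T13=2, T11=1, T2=2, T1=5, T8=1, T9=3. Every pair that conflicts lands in different frequencies.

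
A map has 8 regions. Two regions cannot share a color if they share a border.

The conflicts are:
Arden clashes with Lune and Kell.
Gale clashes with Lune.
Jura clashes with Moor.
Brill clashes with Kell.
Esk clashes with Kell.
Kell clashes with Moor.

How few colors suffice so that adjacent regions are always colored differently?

2

Brill and Kell conflict, so at least 2 colors are needed.
2 colors suffice: color 1 → {Lune, Jura, Kell}; color 2 → {Arden, Gale, Brill, Esk, Moor}. Every pair that conflicts lands in different colors.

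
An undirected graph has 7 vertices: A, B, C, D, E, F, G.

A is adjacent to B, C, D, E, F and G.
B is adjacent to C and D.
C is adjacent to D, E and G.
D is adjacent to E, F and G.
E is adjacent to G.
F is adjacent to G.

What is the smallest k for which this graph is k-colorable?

A, C, D, E, G are mutually adjacent (a clique of size 5), so at least 5 colors are needed.
5 colors suffice: color 1 → {A}; color 2 → {D}; color 3 → {B, G}; color 4 → {C, F}; color 5 → {E}. No two adjacent vertices share a color.

5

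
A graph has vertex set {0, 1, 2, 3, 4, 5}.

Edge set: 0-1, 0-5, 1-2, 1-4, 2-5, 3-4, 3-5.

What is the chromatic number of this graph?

The cycle 1-0-5-3-4-1 has odd length 5, so it cannot be 2-colored; at least 3 colors are needed.
One proper 3-coloring: 0=b, 1=a, 2=b, 3=b, 4=c, 5=a. No two adjacent vertices share a color.

3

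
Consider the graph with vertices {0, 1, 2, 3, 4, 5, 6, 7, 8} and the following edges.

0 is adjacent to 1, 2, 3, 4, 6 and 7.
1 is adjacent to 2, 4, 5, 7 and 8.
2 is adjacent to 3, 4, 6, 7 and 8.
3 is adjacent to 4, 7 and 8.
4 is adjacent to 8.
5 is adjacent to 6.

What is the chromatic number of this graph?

0, 1, 2, 4 are pairwise adjacent (a clique of size 4), so at least 4 colors are needed.
A valid assignment using 4 colors: 0=c, 1=b, 2=a, 3=b, 4=d, 5=a, 6=b, 7=d, 8=c. Each edge has distinct colors on its endpoints.

4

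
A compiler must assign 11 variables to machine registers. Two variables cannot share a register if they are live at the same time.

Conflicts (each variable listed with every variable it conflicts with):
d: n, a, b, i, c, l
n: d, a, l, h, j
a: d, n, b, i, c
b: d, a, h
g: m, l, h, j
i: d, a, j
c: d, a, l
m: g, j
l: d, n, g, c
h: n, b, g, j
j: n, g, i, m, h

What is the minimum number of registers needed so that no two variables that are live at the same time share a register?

g, m, j all conflict with each other, so at least 3 registers are needed.
3 registers suffice: d=1, n=2, a=3, b=2, g=2, i=2, c=2, m=3, l=3, h=3, j=1. Each listed conflict is separated.

3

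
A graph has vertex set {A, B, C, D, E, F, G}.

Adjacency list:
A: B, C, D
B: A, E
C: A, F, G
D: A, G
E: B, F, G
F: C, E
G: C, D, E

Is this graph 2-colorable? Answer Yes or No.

The cycle C-G-E-B-A-C has odd length 5, so it cannot be 2-colored; at least 3 colors are needed.
So 2 colors are not enough.

No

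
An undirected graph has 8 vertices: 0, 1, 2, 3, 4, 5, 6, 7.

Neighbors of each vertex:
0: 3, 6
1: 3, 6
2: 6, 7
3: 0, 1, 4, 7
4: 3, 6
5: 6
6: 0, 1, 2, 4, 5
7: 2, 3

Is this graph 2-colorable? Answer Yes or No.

The cycle 3-1-6-2-7-3 has odd length 5, so it cannot be 2-colored; at least 3 colors are needed.
So 2 colors are not enough.

No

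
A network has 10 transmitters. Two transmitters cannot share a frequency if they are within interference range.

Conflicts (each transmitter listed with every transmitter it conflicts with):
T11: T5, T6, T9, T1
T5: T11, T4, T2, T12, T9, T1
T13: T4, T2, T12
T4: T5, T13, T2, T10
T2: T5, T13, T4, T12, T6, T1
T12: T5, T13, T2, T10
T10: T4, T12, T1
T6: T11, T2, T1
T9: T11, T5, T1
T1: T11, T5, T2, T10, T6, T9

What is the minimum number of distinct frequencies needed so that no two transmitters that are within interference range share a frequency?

T11, T5, T9, T1 are mutually in conflict, so at least 4 frequencies are needed.
4 frequencies suffice: frequency 1 → {T4, T12, T1}; frequency 2 → {T11, T2, T10}; frequency 3 → {T5, T13, T6}; frequency 4 → {T9}. Each listed conflict is separated.

4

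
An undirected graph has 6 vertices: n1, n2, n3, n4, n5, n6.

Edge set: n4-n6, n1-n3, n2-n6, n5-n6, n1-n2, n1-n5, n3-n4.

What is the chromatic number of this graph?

3

The cycle n6-n5-n1-n3-n4-n6 has odd length 5, so it cannot be 2-colored; at least 3 colors are needed.
A valid assignment using 3 colors: n1=1, n2=2, n3=2, n4=3, n5=2, n6=1. No two adjacent vertices share a color.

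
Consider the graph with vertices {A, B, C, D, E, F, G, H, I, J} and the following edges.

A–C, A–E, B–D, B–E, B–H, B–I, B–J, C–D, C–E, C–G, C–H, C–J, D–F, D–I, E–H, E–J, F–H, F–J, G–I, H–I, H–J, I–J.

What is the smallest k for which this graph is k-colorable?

4

B, E, H, J are pairwise adjacent (a clique of size 4), so at least 4 colors are needed.
4 colors suffice: A=red, B=green, C=green, D=red, E=yellow, F=green, G=red, H=blue, I=yellow, J=red. No two adjacent vertices share a color.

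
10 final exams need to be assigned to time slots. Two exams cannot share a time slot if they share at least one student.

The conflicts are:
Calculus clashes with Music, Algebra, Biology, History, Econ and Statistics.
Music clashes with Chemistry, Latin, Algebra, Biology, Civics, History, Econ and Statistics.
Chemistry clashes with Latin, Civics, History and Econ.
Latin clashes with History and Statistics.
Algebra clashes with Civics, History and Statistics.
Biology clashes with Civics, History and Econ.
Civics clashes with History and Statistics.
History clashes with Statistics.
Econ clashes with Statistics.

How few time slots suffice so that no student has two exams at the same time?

Calculus, Music, Algebra, History, Statistics all conflict with each other, so at least 5 time slots are needed.
5 time slots suffice: Calculus=4, Music=1, Chemistry=3, Latin=4, Algebra=5, Biology=3, Civics=4, History=2, Econ=2, Statistics=3. Every pair that conflicts lands in different time slots.

5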